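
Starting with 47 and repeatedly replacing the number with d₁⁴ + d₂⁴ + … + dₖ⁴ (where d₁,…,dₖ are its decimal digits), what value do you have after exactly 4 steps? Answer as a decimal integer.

47 → 4⁴ + 7⁴ = 2657
2657 → 2⁴ + 6⁴ + 5⁴ + 7⁴ = 4338
4338 → 4⁴ + 3⁴ + 3⁴ + 8⁴ = 4514
4514 → 4⁴ + 5⁴ + 1⁴ + 4⁴ = 1138

1138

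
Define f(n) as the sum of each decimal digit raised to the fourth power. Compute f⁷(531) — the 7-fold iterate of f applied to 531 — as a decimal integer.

531 → 5⁴ + 3⁴ + 1⁴ = 707
707 → 7⁴ + 0⁴ + 7⁴ = 4802
4802 → 4⁴ + 8⁴ + 0⁴ + 2⁴ = 4368
4368 → 4⁴ + 3⁴ + 6⁴ + 8⁴ = 5729
5729 → 5⁴ + 7⁴ + 2⁴ + 9⁴ = 9603
9603 → 9⁴ + 6⁴ + 0⁴ + 3⁴ = 7938
7938 → 7⁴ + 9⁴ + 3⁴ + 8⁴ = 13139

13139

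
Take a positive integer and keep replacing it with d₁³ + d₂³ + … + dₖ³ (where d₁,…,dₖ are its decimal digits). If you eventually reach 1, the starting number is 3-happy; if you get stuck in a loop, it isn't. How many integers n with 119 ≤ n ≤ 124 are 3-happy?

1

119: 119 → 731 → 371 → 371  — not 3-happy
120: 120 → 9 → 729 → 1080 → 513 → 153 → 153  — not 3-happy
121: 121 → 10 → 1  — 3-happy
122: 122 → 17 → 344 → 155 → 251 → 134 → 92 → 737 → 713 → 371 → 371  — not 3-happy
123: 123 → 36 → 243 → 99 → 1458 → 702 → 351 → 153 → 153  — not 3-happy
124: 124 → 73 → 370 → 370  — not 3-happy
3-happy: 121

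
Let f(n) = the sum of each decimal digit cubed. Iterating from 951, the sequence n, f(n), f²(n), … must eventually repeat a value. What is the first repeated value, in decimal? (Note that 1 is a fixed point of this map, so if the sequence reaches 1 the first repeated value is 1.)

951 → 855
855 → 762
762 → 567
567 → 684
684 → 792
792 → 1080
1080 → 513
513 → 153
153 → 153  — 153 already appeared earlier.

153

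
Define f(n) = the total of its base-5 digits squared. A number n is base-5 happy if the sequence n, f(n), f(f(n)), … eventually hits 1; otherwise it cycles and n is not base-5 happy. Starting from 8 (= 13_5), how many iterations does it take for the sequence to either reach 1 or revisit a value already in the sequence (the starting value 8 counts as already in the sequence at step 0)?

8 = (1,3)_5 → 1² + 3² = 10
10 = (2,0)_5 → 2² + 0² = 4
4 = (4)_5 → 4² = 16
16 = (3,1)_5 → 3² + 1² = 10  — 10 repeats.
That took 4 steps.

4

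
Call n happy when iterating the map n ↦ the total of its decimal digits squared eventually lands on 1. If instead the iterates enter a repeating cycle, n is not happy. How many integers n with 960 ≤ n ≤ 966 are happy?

1

960: 960 → 117 → 51 → 26 → 40 → 16 → 37 → 58 → 89 → 145 → 42 → 20 → 4 → 16  — not happy
961: 961 → 118 → 66 → 72 → 53 → 34 → 25 → 29 → 85 → 89 → 145 → 42 → 20 → 4 → 16 → 37 → 58 → 89  — not happy
962: 962 → 121 → 6 → 36 → 45 → 41 → 17 → 50 → 25 → 29 → 85 → 89 → 145 → 42 → 20 → 4 → 16 → 37 → 58 → 89  — not happy
963: 963 → 126 → 41 → 17 → 50 → 25 → 29 → 85 → 89 → 145 → 42 → 20 → 4 → 16 → 37 → 58 → 89  — not happy
964: 964 → 133 → 19 → 82 → 68 → 100 → 1  — happy
965: 965 → 142 → 21 → 5 → 25 → 29 → 85 → 89 → 145 → 42 → 20 → 4 → 16 → 37 → 58 → 89  — not happy
966: 966 → 153 → 35 → 34 → 25 → 29 → 85 → 89 → 145 → 42 → 20 → 4 → 16 → 37 → 58 → 89  — not happy
happy: 964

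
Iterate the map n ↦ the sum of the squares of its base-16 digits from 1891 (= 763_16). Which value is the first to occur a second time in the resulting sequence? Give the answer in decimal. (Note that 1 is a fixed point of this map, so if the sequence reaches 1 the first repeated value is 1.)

1891 = (7,6,3)_16 → 7² + 6² + 3² = 94
94 = (5,14)_16 → 5² + 14² = 221
221 = (13,13)_16 → 13² + 13² = 338
338 = (1,5,2)_16 → 1² + 5² + 2² = 30
30 = (1,14)_16 → 1² + 14² = 197
197 = (12,5)_16 → 12² + 5² = 169
169 = (10,9)_16 → 10² + 9² = 181
181 = (11,5)_16 → 11² + 5² = 146
146 = (9,2)_16 → 9² + 2² = 85
85 = (5,5)_16 → 5² + 5² = 50
50 = (3,2)_16 → 3² + 2² = 13
13 = (13)_16 → 13² = 169  — 169 already appeared earlier.

169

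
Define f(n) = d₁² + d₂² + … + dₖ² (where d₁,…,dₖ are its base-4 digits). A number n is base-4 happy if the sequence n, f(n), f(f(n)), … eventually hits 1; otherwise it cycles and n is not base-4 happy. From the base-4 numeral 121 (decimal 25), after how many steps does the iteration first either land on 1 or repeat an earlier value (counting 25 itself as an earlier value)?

5

25 = (1,2,1)_4 → 1² + 2² + 1² = 1 + 4 + 1 = 6
6 = (1,2)_4 → 1² + 2² = 1 + 4 = 5
5 = (1,1)_4 → 1² + 1² = 1 + 1 = 2
2 = (2)_4 → 2² = 4
4 = (1,0)_4 → 1² + 0² = 1 + 0 = 1  — reached 1.
That took 5 steps.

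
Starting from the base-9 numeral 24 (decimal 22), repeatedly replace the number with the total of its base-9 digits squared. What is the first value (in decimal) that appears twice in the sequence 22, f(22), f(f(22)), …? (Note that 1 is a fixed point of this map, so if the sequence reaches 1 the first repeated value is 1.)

22 = (2,4)_9 → 2² + 4² = 20
20 = (2,2)_9 → 2² + 2² = 8
8 = (8)_9 → 8² = 64
64 = (7,1)_9 → 7² + 1² = 50
50 = (5,5)_9 → 5² + 5² = 50  — 50 already appeared earlier.

50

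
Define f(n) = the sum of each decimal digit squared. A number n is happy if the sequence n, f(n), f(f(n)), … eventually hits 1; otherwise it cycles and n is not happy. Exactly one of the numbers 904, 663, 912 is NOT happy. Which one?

663

904: 904 → 97 → 130 → 10 → 1  — reaches 1 (happy)
663: 663 → 81 → 65 → 61 → 37 → 58 → 89 → 145 → 42 → 20 → 4 → 16 → 37  — repeats 37 (not happy)
912: 912 → 86 → 100 → 1  — reaches 1 (happy)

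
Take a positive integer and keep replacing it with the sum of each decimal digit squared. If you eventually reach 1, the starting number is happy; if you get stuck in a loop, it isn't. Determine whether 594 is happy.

not happy

594 → 5² + 9² + 4² = 25 + 81 + 16 = 122
122 → 1² + 2² + 2² = 1 + 4 + 4 = 9
9 → 9² = 81
81 → 8² + 1² = 64 + 1 = 65
65 → 6² + 5² = 36 + 25 = 61
61 → 6² + 1² = 36 + 1 = 37
37 → 3² + 7² = 9 + 49 = 58
58 → 5² + 8² = 25 + 64 = 89
89 → 8² + 9² = 64 + 81 = 145
145 → 1² + 4² + 5² = 1 + 16 + 25 = 42
42 → 4² + 2² = 16 + 4 = 20
20 → 2² + 0² = 4 + 0 = 4
4 → 4² = 16
16 → 1² + 6² = 1 + 36 = 37  — 37 already seen; the sequence cycles without reaching 1.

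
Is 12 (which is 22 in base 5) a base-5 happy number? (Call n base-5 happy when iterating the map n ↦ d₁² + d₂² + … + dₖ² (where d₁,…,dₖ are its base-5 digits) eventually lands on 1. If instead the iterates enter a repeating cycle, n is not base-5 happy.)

12 = (2,2)_5 → 2² + 2² = 8
8 = (1,3)_5 → 1² + 3² = 10
10 = (2,0)_5 → 2² + 0² = 4
4 = (4)_5 → 4² = 16
16 = (3,1)_5 → 3² + 1² = 10  — 10 already seen; the sequence cycles without reaching 1.

not base-5 happy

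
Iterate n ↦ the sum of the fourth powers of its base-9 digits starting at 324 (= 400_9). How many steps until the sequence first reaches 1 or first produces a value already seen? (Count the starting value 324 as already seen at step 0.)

324 = (4,0,0)_9 → 256
256 = (3,1,4)_9 → 338
338 = (4,1,5)_9 → 882
882 = (1,1,8,0)_9 → 4098
4098 = (5,5,5,3)_9 → 1956
1956 = (2,6,1,3)_9 → 1394
1394 = (1,8,1,8)_9 → 8194
8194 = (1,2,2,1,4)_9 → 290
290 = (3,5,2)_9 → 722
722 = (8,8,2)_9 → 8208
8208 = (1,2,2,3,0)_9 → 114
114 = (1,3,6)_9 → 1378
1378 = (1,8,0,1)_9 → 4098  — 4098 repeats.
That took 13 steps.

13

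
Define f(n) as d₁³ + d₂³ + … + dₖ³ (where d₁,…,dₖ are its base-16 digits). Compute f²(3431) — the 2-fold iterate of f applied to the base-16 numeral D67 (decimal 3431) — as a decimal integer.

3431 = (13,6,7)_16 → 13³ + 6³ + 7³ = 2756
2756 = (10,12,4)_16 → 10³ + 12³ + 4³ = 2792

2792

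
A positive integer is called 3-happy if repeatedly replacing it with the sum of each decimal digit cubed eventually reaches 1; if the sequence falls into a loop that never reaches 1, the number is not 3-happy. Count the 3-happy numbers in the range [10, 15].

1

10: 10 → 1  — 3-happy
11: 11 → 2 → 8 → 512 → 134 → 92 → 737 → 713 → 371 → 371  — not 3-happy
12: 12 → 9 → 729 → 1080 → 513 → 153 → 153  — not 3-happy
13: 13 → 28 → 520 → 133 → 55 → 250 → 133  — not 3-happy
14: 14 → 65 → 341 → 92 → 737 → 713 → 371 → 371  — not 3-happy
15: 15 → 126 → 225 → 141 → 66 → 432 → 99 → 1458 → 702 → 351 → 153 → 153  — not 3-happy
3-happy: 10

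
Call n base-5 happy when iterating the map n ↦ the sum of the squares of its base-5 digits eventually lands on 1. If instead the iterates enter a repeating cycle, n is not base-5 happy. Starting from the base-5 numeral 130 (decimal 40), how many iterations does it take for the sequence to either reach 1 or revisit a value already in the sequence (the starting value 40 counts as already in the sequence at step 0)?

4

40 = (1,3,0)_5 → 1² + 3² + 0² = 10
10 = (2,0)_5 → 2² + 0² = 4
4 = (4)_5 → 4² = 16
16 = (3,1)_5 → 3² + 1² = 10  — 10 repeats.
That took 4 steps.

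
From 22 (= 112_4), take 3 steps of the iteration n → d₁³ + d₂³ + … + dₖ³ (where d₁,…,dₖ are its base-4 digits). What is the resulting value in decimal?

1

22 = (1,1,2)_4 → 1³ + 1³ + 2³ = 1 + 1 + 8 = 10
10 = (2,2)_4 → 2³ + 2³ = 8 + 8 = 16
16 = (1,0,0)_4 → 1³ + 0³ + 0³ = 1 + 0 + 0 = 1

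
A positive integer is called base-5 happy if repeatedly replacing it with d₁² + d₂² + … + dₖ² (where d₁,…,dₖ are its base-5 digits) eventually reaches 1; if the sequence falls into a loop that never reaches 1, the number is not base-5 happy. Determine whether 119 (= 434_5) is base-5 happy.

119 = (4,3,4)_5 → 4² + 3² + 4² = 41
41 = (1,3,1)_5 → 1² + 3² + 1² = 11
11 = (2,1)_5 → 2² + 1² = 5
5 = (1,0)_5 → 1² + 0² = 1  — reached 1.

base-5 happy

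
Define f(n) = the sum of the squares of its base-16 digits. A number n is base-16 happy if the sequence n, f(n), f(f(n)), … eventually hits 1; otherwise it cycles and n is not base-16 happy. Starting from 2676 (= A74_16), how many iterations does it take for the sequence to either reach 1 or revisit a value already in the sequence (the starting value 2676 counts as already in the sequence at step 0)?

2676 = (10,7,4)_16 → 10² + 7² + 4² = 100 + 49 + 16 = 165
165 = (10,5)_16 → 10² + 5² = 100 + 25 = 125
125 = (7,13)_16 → 7² + 13² = 49 + 169 = 218
218 = (13,10)_16 → 13² + 10² = 169 + 100 = 269
269 = (1,0,13)_16 → 1² + 0² + 13² = 1 + 0 + 169 = 170
170 = (10,10)_16 → 10² + 10² = 100 + 100 = 200
200 = (12,8)_16 → 12² + 8² = 144 + 64 = 208
208 = (13,0)_16 → 13² + 0² = 169 + 0 = 169
169 = (10,9)_16 → 10² + 9² = 100 + 81 = 181
181 = (11,5)_16 → 11² + 5² = 121 + 25 = 146
146 = (9,2)_16 → 9² + 2² = 81 + 4 = 85
85 = (5,5)_16 → 5² + 5² = 25 + 25 = 50
50 = (3,2)_16 → 3² + 2² = 9 + 4 = 13
13 = (13)_16 → 13² = 169  — 169 repeats.
That took 14 steps.

14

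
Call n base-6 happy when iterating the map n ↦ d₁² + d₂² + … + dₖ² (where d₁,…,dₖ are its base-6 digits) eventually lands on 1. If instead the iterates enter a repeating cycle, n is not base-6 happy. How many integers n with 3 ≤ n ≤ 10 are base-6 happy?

3: 3 → 9 → 10 → 17 → 29 → 41 → 26 → 20 → 13 → 5 → 25 → 17  (repeats 17)
4: 4 → 16 → 20 → 13 → 5 → 25 → 17 → 29 → 41 → 26 → 20  (repeats 20)
5: 5 → 25 → 17 → 29 → 41 → 26 → 20 → 13 → 5  (repeats 5)
6: 6 → 1  (reaches 1)
7: 7 → 2 → 4 → 16 → 20 → 13 → 5 → 25 → 17 → 29 → 41 → 26 → 20  (repeats 20)
8: 8 → 5 → 25 → 17 → 29 → 41 → 26 → 20 → 13 → 5  (repeats 5)
9: 9 → 10 → 17 → 29 → 41 → 26 → 20 → 13 → 5 → 25 → 17  (repeats 17)
10: 10 → 17 → 29 → 41 → 26 → 20 → 13 → 5 → 25 → 17  (repeats 17)
base-6 happy: 6

1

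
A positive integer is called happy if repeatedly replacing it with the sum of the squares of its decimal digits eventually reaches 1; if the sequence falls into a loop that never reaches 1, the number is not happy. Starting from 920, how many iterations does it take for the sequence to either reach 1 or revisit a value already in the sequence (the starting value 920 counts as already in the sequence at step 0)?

920 → 9² + 2² + 0² = 85
85 → 8² + 5² = 89
89 → 8² + 9² = 145
145 → 1² + 4² + 5² = 42
42 → 4² + 2² = 20
20 → 2² + 0² = 4
4 → 4² = 16
16 → 1² + 6² = 37
37 → 3² + 7² = 58
58 → 5² + 8² = 89  — 89 repeats.
That took 10 steps.

10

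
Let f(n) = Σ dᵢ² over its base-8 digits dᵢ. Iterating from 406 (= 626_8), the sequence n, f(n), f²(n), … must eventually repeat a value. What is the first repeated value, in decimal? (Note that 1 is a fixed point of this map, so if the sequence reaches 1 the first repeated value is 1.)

406 = (6,2,6)_8 → 6² + 2² + 6² = 76
76 = (1,1,4)_8 → 1² + 1² + 4² = 18
18 = (2,2)_8 → 2² + 2² = 8
8 = (1,0)_8 → 1² + 0² = 1  — reached the fixed point 1.
1 → 1, so 1 is the first repeated value.

1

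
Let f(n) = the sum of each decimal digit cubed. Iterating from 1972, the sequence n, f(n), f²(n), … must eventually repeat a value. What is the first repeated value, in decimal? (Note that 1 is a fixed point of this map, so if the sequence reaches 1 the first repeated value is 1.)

370

1972 → 1³ + 9³ + 7³ + 2³ = 1081
1081 → 1³ + 0³ + 8³ + 1³ = 514
514 → 5³ + 1³ + 4³ = 190
190 → 1³ + 9³ + 0³ = 730
730 → 7³ + 3³ + 0³ = 370
370 → 3³ + 7³ + 0³ = 370  — 370 already appeared earlier.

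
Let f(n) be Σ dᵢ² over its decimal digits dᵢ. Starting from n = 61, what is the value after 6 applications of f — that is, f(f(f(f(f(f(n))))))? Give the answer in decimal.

61 → 6² + 1² = 36 + 1 = 37
37 → 3² + 7² = 9 + 49 = 58
58 → 5² + 8² = 25 + 64 = 89
89 → 8² + 9² = 64 + 81 = 145
145 → 1² + 4² + 5² = 1 + 16 + 25 = 42
42 → 4² + 2² = 16 + 4 = 20

20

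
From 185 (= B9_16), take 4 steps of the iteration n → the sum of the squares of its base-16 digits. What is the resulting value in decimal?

185 = (11,9)_16 → 202
202 = (12,10)_16 → 244
244 = (15,4)_16 → 241
241 = (15,1)_16 → 226

226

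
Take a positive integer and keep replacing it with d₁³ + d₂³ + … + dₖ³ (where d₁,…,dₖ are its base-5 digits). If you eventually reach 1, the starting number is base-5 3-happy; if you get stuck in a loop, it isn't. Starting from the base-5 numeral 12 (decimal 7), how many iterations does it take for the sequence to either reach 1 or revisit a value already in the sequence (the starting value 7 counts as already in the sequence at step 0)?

4

7 = (1,2)_5 → 1³ + 2³ = 1 + 8 = 9
9 = (1,4)_5 → 1³ + 4³ = 1 + 64 = 65
65 = (2,3,0)_5 → 2³ + 3³ + 0³ = 8 + 27 + 0 = 35
35 = (1,2,0)_5 → 1³ + 2³ + 0³ = 1 + 8 + 0 = 9  — 9 repeats.
That took 4 steps.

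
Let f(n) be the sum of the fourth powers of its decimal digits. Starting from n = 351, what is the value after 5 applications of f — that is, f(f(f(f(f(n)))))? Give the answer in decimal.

9603

351 → 3⁴ + 5⁴ + 1⁴ = 81 + 625 + 1 = 707
707 → 7⁴ + 0⁴ + 7⁴ = 2401 + 0 + 2401 = 4802
4802 → 4⁴ + 8⁴ + 0⁴ + 2⁴ = 256 + 4096 + 0 + 16 = 4368
4368 → 4⁴ + 3⁴ + 6⁴ + 8⁴ = 256 + 81 + 1296 + 4096 = 5729
5729 → 5⁴ + 7⁴ + 2⁴ + 9⁴ = 625 + 2401 + 16 + 6561 = 9603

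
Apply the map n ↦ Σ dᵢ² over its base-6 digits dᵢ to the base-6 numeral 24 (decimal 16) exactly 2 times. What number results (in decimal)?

16 = (2,4)_6 → 2² + 4² = 4 + 16 = 20
20 = (3,2)_6 → 3² + 2² = 9 + 4 = 13

13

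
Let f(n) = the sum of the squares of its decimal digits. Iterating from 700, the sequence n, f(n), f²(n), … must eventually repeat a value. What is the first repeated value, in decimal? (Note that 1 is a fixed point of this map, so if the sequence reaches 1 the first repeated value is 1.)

700 → 7² + 0² + 0² = 49 + 0 + 0 = 49
49 → 4² + 9² = 16 + 81 = 97
97 → 9² + 7² = 81 + 49 = 130
130 → 1² + 3² + 0² = 1 + 9 + 0 = 10
10 → 1² + 0² = 1 + 0 = 1  — reached the fixed point 1.
1 → 1, so 1 is the first repeated value.

1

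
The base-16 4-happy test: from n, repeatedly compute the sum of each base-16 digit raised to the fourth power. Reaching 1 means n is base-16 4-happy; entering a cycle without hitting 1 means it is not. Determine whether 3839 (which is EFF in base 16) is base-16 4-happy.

3839 = (14,15,15)_16 → 14⁴ + 15⁴ + 15⁴ = 38416 + 50625 + 50625 = 139666
139666 = (2,2,1,9,2)_16 → 2⁴ + 2⁴ + 1⁴ + 9⁴ + 2⁴ = 16 + 16 + 1 + 6561 + 16 = 6610
6610 = (1,9,13,2)_16 → 1⁴ + 9⁴ + 13⁴ + 2⁴ = 1 + 6561 + 28561 + 16 = 35139
35139 = (8,9,4,3)_16 → 8⁴ + 9⁴ + 4⁴ + 3⁴ = 4096 + 6561 + 256 + 81 = 10994
10994 = (2,10,15,2)_16 → 2⁴ + 10⁴ + 15⁴ + 2⁴ = 16 + 10000 + 50625 + 16 = 60657
60657 = (14,12,15,1)_16 → 14⁴ + 12⁴ + 15⁴ + 1⁴ = 38416 + 20736 + 50625 + 1 = 109778
109778 = (1,10,12,13,2)_16 → 1⁴ + 10⁴ + 12⁴ + 13⁴ + 2⁴ = 1 + 10000 + 20736 + 28561 + 16 = 59314
59314 = (14,7,11,2)_16 → 14⁴ + 7⁴ + 11⁴ + 2⁴ = 38416 + 2401 + 14641 + 16 = 55474
55474 = (13,8,11,2)_16 → 13⁴ + 8⁴ + 11⁴ + 2⁴ = 28561 + 4096 + 14641 + 16 = 47314
47314 = (11,8,13,2)_16 → 11⁴ + 8⁴ + 13⁴ + 2⁴ = 14641 + 4096 + 28561 + 16 = 47314  — 47314 already seen; the sequence cycles without reaching 1.

not base-16 4-happy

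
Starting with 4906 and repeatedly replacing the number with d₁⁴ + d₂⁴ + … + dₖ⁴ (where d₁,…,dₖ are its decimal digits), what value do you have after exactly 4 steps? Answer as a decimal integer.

4906 → 4⁴ + 9⁴ + 0⁴ + 6⁴ = 256 + 6561 + 0 + 1296 = 8113
8113 → 8⁴ + 1⁴ + 1⁴ + 3⁴ = 4096 + 1 + 1 + 81 = 4179
4179 → 4⁴ + 1⁴ + 7⁴ + 9⁴ = 256 + 1 + 2401 + 6561 = 9219
9219 → 9⁴ + 2⁴ + 1⁴ + 9⁴ = 6561 + 16 + 1 + 6561 = 13139

13139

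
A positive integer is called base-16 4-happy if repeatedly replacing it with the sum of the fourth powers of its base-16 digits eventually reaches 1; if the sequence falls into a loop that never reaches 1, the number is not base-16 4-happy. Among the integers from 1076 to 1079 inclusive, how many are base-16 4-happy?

2

1076: 1076 → 593 → 642 → 4128 → 17 → 2 → 16 → 1  (reaches 1)
1077: 1077 → 962 → 20833 → 1923 → 6578 → 21219 → 39138 → 49089 → 86003 → 101588 → 53650 → 35139 → 10994 → 60657 → 109778 → 59314 → 55474 → 47314 → 47314  (repeats 47314)
1078: 1078 → 1633 → 2593 → 10017 → 2434 → 10673 → 21219 → 39138 → 49089 → 86003 → 101588 → 53650 → 35139 → 10994 → 60657 → 109778 → 59314 → 55474 → 47314 → 47314  (repeats 47314)
1079: 1079 → 2738 → 24657 → 1922 → 6513 → 8964 → 353 → 1298 → 642 → 4128 → 17 → 2 → 16 → 1  (reaches 1)
base-16 4-happy: 1076, 1079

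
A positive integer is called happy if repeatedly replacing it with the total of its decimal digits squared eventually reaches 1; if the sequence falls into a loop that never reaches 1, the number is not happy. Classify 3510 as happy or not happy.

3510 → 3² + 5² + 1² + 0² = 9 + 25 + 1 + 0 = 35
35 → 3² + 5² = 9 + 25 = 34
34 → 3² + 4² = 9 + 16 = 25
25 → 2² + 5² = 4 + 25 = 29
29 → 2² + 9² = 4 + 81 = 85
85 → 8² + 5² = 64 + 25 = 89
89 → 8² + 9² = 64 + 81 = 145
145 → 1² + 4² + 5² = 1 + 16 + 25 = 42
42 → 4² + 2² = 16 + 4 = 20
20 → 2² + 0² = 4 + 0 = 4
4 → 4² = 16
16 → 1² + 6² = 1 + 36 = 37
37 → 3² + 7² = 9 + 49 = 58
58 → 5² + 8² = 25 + 64 = 89  — 89 already seen; the sequence cycles without reaching 1.

not happy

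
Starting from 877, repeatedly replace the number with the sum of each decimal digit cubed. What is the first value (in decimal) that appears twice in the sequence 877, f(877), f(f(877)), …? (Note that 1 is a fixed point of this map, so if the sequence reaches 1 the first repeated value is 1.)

1

877 → 8³ + 7³ + 7³ = 1198
1198 → 1³ + 1³ + 9³ + 8³ = 1243
1243 → 1³ + 2³ + 4³ + 3³ = 100
100 → 1³ + 0³ + 0³ = 1  — reached the fixed point 1.
1 → 1, so 1 is the first repeated value.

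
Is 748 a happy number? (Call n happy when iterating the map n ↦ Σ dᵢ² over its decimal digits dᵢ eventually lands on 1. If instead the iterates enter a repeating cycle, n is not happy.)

happy

748 → 7² + 4² + 8² = 49 + 16 + 64 = 129
129 → 1² + 2² + 9² = 1 + 4 + 81 = 86
86 → 8² + 6² = 64 + 36 = 100
100 → 1² + 0² + 0² = 1 + 0 + 0 = 1  — reached 1.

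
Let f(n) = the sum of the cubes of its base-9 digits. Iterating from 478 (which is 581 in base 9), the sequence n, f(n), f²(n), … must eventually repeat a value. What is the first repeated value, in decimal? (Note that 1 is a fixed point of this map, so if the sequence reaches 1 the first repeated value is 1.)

638

478 = (5,8,1)_9 → 5³ + 8³ + 1³ = 638
638 = (7,7,8)_9 → 7³ + 7³ + 8³ = 1198
1198 = (1,5,7,1)_9 → 1³ + 5³ + 7³ + 1³ = 470
470 = (5,7,2)_9 → 5³ + 7³ + 2³ = 476
476 = (5,7,8)_9 → 5³ + 7³ + 8³ = 980
980 = (1,3,0,8)_9 → 1³ + 3³ + 0³ + 8³ = 540
540 = (6,6,0)_9 → 6³ + 6³ + 0³ = 432
432 = (5,3,0)_9 → 5³ + 3³ + 0³ = 152
152 = (1,7,8)_9 → 1³ + 7³ + 8³ = 856
856 = (1,1,5,1)_9 → 1³ + 1³ + 5³ + 1³ = 128
128 = (1,5,2)_9 → 1³ + 5³ + 2³ = 134
134 = (1,5,8)_9 → 1³ + 5³ + 8³ = 638  — 638 already appeared earlier.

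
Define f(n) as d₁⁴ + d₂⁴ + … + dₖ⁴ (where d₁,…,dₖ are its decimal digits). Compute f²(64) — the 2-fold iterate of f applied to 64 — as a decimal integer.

1267

64 → 6⁴ + 4⁴ = 1296 + 256 = 1552
1552 → 1⁴ + 5⁴ + 5⁴ + 2⁴ = 1 + 625 + 625 + 16 = 1267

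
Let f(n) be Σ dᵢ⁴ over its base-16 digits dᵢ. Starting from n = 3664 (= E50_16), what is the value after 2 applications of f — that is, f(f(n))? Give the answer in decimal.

14754

3664 = (14,5,0)_16 → 14⁴ + 5⁴ + 0⁴ = 38416 + 625 + 0 = 39041
39041 = (9,8,8,1)_16 → 9⁴ + 8⁴ + 8⁴ + 1⁴ = 6561 + 4096 + 4096 + 1 = 14754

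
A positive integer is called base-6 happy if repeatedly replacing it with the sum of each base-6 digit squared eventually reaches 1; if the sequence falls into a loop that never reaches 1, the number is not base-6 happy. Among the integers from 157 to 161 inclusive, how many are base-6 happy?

1

157: 157 → 21 → 18 → 9 → 10 → 17 → 29 → 41 → 26 → 20 → 13 → 5 → 25 → 17  (repeats 17)
158: 158 → 24 → 16 → 20 → 13 → 5 → 25 → 17 → 29 → 41 → 26 → 20  (repeats 20)
159: 159 → 29 → 41 → 26 → 20 → 13 → 5 → 25 → 17 → 29  (repeats 29)
160: 160 → 36 → 1  (reaches 1)
161: 161 → 45 → 11 → 26 → 20 → 13 → 5 → 25 → 17 → 29 → 41 → 26  (repeats 26)
base-6 happy: 160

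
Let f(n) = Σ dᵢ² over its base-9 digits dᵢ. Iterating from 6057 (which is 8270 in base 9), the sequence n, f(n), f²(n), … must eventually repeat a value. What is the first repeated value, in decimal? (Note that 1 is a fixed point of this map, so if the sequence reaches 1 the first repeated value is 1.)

65

6057 = (8,2,7,0)_9 → 117
117 = (1,4,0)_9 → 17
17 = (1,8)_9 → 65
65 = (7,2)_9 → 53
53 = (5,8)_9 → 89
89 = (1,0,8)_9 → 65  — 65 already appeared earlier.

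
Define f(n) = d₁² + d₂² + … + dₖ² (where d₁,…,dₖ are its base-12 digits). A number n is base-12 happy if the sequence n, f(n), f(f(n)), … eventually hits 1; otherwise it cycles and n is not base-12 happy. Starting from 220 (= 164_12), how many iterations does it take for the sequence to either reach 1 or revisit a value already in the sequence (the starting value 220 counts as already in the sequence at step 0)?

12

220 = (1,6,4)_12 → 53
53 = (4,5)_12 → 41
41 = (3,5)_12 → 34
34 = (2,10)_12 → 104
104 = (8,8)_12 → 128
128 = (10,8)_12 → 164
164 = (1,1,8)_12 → 66
66 = (5,6)_12 → 61
61 = (5,1)_12 → 26
26 = (2,2)_12 → 8
8 = (8)_12 → 64
64 = (5,4)_12 → 41  — 41 repeats.
That took 12 steps.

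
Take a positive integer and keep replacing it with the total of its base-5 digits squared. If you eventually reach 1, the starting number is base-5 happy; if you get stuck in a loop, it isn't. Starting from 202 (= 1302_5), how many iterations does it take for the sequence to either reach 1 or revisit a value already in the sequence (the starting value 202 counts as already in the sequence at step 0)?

202 = (1,3,0,2)_5 → 1² + 3² + 0² + 2² = 1 + 9 + 0 + 4 = 14
14 = (2,4)_5 → 2² + 4² = 4 + 16 = 20
20 = (4,0)_5 → 4² + 0² = 16 + 0 = 16
16 = (3,1)_5 → 3² + 1² = 9 + 1 = 10
10 = (2,0)_5 → 2² + 0² = 4 + 0 = 4
4 = (4)_5 → 4² = 16  — 16 repeats.
That took 6 steps.

6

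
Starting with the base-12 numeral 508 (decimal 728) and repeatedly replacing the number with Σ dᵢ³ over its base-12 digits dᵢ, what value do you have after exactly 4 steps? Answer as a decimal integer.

728 = (5,0,8)_12 → 5³ + 0³ + 8³ = 125 + 0 + 512 = 637
637 = (4,5,1)_12 → 4³ + 5³ + 1³ = 64 + 125 + 1 = 190
190 = (1,3,10)_12 → 1³ + 3³ + 10³ = 1 + 27 + 1000 = 1028
1028 = (7,1,8)_12 → 7³ + 1³ + 8³ = 343 + 1 + 512 = 856

856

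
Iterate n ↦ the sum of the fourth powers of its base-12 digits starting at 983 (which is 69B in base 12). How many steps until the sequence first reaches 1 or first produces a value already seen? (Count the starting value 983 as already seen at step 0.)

15

983 = (6,9,11)_12 → 6⁴ + 9⁴ + 11⁴ = 1296 + 6561 + 14641 = 22498
22498 = (1,1,0,2,10)_12 → 1⁴ + 1⁴ + 0⁴ + 2⁴ + 10⁴ = 1 + 1 + 0 + 16 + 10000 = 10018
10018 = (5,9,6,10)_12 → 5⁴ + 9⁴ + 6⁴ + 10⁴ = 625 + 6561 + 1296 + 10000 = 18482
18482 = (10,8,4,2)_12 → 10⁴ + 8⁴ + 4⁴ + 2⁴ = 10000 + 4096 + 256 + 16 = 14368
14368 = (8,3,9,4)_12 → 8⁴ + 3⁴ + 9⁴ + 4⁴ = 4096 + 81 + 6561 + 256 = 10994
10994 = (6,4,4,2)_12 → 6⁴ + 4⁴ + 4⁴ + 2⁴ = 1296 + 256 + 256 + 16 = 1824
1824 = (1,0,8,0)_12 → 1⁴ + 0⁴ + 8⁴ + 0⁴ = 1 + 0 + 4096 + 0 = 4097
4097 = (2,4,5,5)_12 → 2⁴ + 4⁴ + 5⁴ + 5⁴ = 16 + 256 + 625 + 625 = 1522
1522 = (10,6,10)_12 → 10⁴ + 6⁴ + 10⁴ = 10000 + 1296 + 10000 = 21296
21296 = (1,0,3,10,8)_12 → 1⁴ + 0⁴ + 3⁴ + 10⁴ + 8⁴ = 1 + 0 + 81 + 10000 + 4096 = 14178
14178 = (8,2,5,6)_12 → 8⁴ + 2⁴ + 5⁴ + 6⁴ = 4096 + 16 + 625 + 1296 = 6033
6033 = (3,5,10,9)_12 → 3⁴ + 5⁴ + 10⁴ + 9⁴ = 81 + 625 + 10000 + 6561 = 17267
17267 = (9,11,10,11)_12 → 9⁴ + 11⁴ + 10⁴ + 11⁴ = 6561 + 14641 + 10000 + 14641 = 45843
45843 = (2,2,6,4,3)_12 → 2⁴ + 2⁴ + 6⁴ + 4⁴ + 3⁴ = 16 + 16 + 1296 + 256 + 81 = 1665
1665 = (11,6,9)_12 → 11⁴ + 6⁴ + 9⁴ = 14641 + 1296 + 6561 = 22498  — 22498 repeats.
That took 15 steps.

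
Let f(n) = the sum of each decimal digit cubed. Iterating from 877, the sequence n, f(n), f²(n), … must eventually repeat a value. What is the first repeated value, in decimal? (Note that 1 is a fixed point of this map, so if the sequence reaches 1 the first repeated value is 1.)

877 → 8³ + 7³ + 7³ = 512 + 343 + 343 = 1198
1198 → 1³ + 1³ + 9³ + 8³ = 1 + 1 + 729 + 512 = 1243
1243 → 1³ + 2³ + 4³ + 3³ = 1 + 8 + 64 + 27 = 100
100 → 1³ + 0³ + 0³ = 1 + 0 + 0 = 1  — reached the fixed point 1.
1 → 1, so 1 is the first repeated value.

1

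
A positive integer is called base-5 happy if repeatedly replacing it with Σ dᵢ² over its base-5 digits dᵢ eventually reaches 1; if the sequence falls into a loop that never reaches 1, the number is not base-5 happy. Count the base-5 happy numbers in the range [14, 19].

14: 14 → 20 → 16 → 10 → 4 → 16  — not base-5 happy
15: 15 → 9 → 17 → 13 → 13  — not base-5 happy
16: 16 → 10 → 4 → 16  — not base-5 happy
17: 17 → 13 → 13  — not base-5 happy
18: 18 → 18  — not base-5 happy
19: 19 → 25 → 1  — base-5 happy
base-5 happy: 19

1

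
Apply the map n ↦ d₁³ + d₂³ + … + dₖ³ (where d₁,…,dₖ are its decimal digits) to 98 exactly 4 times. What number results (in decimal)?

98 → 1241
1241 → 74
74 → 407
407 → 407

407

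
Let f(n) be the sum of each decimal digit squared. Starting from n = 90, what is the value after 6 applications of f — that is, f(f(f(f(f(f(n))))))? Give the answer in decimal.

89

90 → 9² + 0² = 81
81 → 8² + 1² = 65
65 → 6² + 5² = 61
61 → 6² + 1² = 37
37 → 3² + 7² = 58
58 → 5² + 8² = 89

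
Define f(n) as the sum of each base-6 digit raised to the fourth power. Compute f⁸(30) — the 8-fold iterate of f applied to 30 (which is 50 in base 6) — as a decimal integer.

30 = (5,0)_6 → 5⁴ + 0⁴ = 625
625 = (2,5,2,1)_6 → 2⁴ + 5⁴ + 2⁴ + 1⁴ = 658
658 = (3,0,1,4)_6 → 3⁴ + 0⁴ + 1⁴ + 4⁴ = 338
338 = (1,3,2,2)_6 → 1⁴ + 3⁴ + 2⁴ + 2⁴ = 114
114 = (3,1,0)_6 → 3⁴ + 1⁴ + 0⁴ = 82
82 = (2,1,4)_6 → 2⁴ + 1⁴ + 4⁴ = 273
273 = (1,1,3,3)_6 → 1⁴ + 1⁴ + 3⁴ + 3⁴ = 164
164 = (4,3,2)_6 → 4⁴ + 3⁴ + 2⁴ = 353

353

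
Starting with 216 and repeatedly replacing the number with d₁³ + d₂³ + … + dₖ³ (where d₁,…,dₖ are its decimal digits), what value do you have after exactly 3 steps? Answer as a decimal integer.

66

216 → 2³ + 1³ + 6³ = 225
225 → 2³ + 2³ + 5³ = 141
141 → 1³ + 4³ + 1³ = 66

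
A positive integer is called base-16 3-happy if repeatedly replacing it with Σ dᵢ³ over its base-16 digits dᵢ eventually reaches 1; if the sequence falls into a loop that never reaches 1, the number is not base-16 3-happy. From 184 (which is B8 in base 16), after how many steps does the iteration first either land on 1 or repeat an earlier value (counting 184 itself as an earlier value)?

184 = (11,8)_16 → 11³ + 8³ = 1331 + 512 = 1843
1843 = (7,3,3)_16 → 7³ + 3³ + 3³ = 343 + 27 + 27 = 397
397 = (1,8,13)_16 → 1³ + 8³ + 13³ = 1 + 512 + 2197 = 2710
2710 = (10,9,6)_16 → 10³ + 9³ + 6³ = 1000 + 729 + 216 = 1945
1945 = (7,9,9)_16 → 7³ + 9³ + 9³ = 343 + 729 + 729 = 1801
1801 = (7,0,9)_16 → 7³ + 0³ + 9³ = 343 + 0 + 729 = 1072
1072 = (4,3,0)_16 → 4³ + 3³ + 0³ = 64 + 27 + 0 = 91
91 = (5,11)_16 → 5³ + 11³ = 125 + 1331 = 1456
1456 = (5,11,0)_16 → 5³ + 11³ + 0³ = 125 + 1331 + 0 = 1456  — 1456 repeats.
That took 9 steps.

9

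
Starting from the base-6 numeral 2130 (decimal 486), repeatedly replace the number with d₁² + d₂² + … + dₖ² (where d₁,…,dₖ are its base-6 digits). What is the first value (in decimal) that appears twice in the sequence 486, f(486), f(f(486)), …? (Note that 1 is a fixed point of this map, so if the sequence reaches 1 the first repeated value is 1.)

5

486 = (2,1,3,0)_6 → 2² + 1² + 3² + 0² = 4 + 1 + 9 + 0 = 14
14 = (2,2)_6 → 2² + 2² = 4 + 4 = 8
8 = (1,2)_6 → 1² + 2² = 1 + 4 = 5
5 = (5)_6 → 5² = 25
25 = (4,1)_6 → 4² + 1² = 16 + 1 = 17
17 = (2,5)_6 → 2² + 5² = 4 + 25 = 29
29 = (4,5)_6 → 4² + 5² = 16 + 25 = 41
41 = (1,0,5)_6 → 1² + 0² + 5² = 1 + 0 + 25 = 26
26 = (4,2)_6 → 4² + 2² = 16 + 4 = 20
20 = (3,2)_6 → 3² + 2² = 9 + 4 = 13
13 = (2,1)_6 → 2² + 1² = 4 + 1 = 5  — 5 already appeared earlier.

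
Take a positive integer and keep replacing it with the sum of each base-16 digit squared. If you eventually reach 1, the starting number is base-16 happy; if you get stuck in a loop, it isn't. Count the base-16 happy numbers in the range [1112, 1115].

1112: 1112 → 105 → 117 → 74 → 116 → 65 → 17 → 2 → 4 → 16 → 1  — base-16 happy
1113: 1113 → 122 → 149 → 106 → 136 → 128 → 64 → 16 → 1  — base-16 happy
1114: 1114 → 141 → 233 → 277 → 27 → 122 → 149 → 106 → 136 → 128 → 64 → 16 → 1  — base-16 happy
1115: 1115 → 162 → 104 → 100 → 52 → 25 → 82 → 29 → 170 → 200 → 208 → 169 → 181 → 146 → 85 → 50 → 13 → 169  — not base-16 happy
base-16 happy: 1112, 1113, 1114

3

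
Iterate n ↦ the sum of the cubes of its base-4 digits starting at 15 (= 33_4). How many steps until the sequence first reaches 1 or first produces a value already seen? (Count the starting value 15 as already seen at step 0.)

4

15 = (3,3)_4 → 3³ + 3³ = 54
54 = (3,1,2)_4 → 3³ + 1³ + 2³ = 36
36 = (2,1,0)_4 → 2³ + 1³ + 0³ = 9
9 = (2,1)_4 → 2³ + 1³ = 9  — 9 repeats.
That took 4 steps.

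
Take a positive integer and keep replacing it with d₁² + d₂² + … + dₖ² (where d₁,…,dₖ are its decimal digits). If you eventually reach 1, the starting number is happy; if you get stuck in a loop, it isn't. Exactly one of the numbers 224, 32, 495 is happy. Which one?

224: 224 → 24 → 20 → 4 → 16 → 37 → 58 → 89 → 145 → 42 → 20  — repeats 20 (not happy)
32: 32 → 13 → 10 → 1  — reaches 1 (happy)
495: 495 → 122 → 9 → 81 → 65 → 61 → 37 → 58 → 89 → 145 → 42 → 20 → 4 → 16 → 37  — repeats 37 (not happy)

32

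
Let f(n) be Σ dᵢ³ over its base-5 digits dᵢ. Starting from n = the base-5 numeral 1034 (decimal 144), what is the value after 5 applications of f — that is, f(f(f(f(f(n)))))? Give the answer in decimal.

28

144 = (1,0,3,4)_5 → 92
92 = (3,3,2)_5 → 62
62 = (2,2,2)_5 → 24
24 = (4,4)_5 → 128
128 = (1,0,0,3)_5 → 28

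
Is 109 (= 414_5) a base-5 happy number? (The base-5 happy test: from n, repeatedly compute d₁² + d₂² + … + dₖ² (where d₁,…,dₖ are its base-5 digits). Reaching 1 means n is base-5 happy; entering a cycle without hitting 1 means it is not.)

base-5 happy

109 = (4,1,4)_5 → 33
33 = (1,1,3)_5 → 11
11 = (2,1)_5 → 5
5 = (1,0)_5 → 1  — reached 1.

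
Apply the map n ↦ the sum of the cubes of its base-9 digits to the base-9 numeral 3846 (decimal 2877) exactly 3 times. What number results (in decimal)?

2877 = (3,8,4,6)_9 → 3³ + 8³ + 4³ + 6³ = 819
819 = (1,1,1,0)_9 → 1³ + 1³ + 1³ + 0³ = 3
3 = (3)_9 → 3³ = 27

27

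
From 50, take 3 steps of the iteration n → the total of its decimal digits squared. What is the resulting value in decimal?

50 → 25
25 → 29
29 → 85

85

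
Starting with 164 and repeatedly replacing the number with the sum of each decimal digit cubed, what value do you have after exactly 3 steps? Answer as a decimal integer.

164 → 1³ + 6³ + 4³ = 281
281 → 2³ + 8³ + 1³ = 521
521 → 5³ + 2³ + 1³ = 134

134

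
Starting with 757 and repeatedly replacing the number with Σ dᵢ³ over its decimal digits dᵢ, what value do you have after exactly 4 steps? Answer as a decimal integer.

730

757 → 811
811 → 514
514 → 190
190 → 730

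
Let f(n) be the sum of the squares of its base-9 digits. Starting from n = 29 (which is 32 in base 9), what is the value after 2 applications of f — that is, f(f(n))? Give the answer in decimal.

17

29 = (3,2)_9 → 3² + 2² = 9 + 4 = 13
13 = (1,4)_9 → 1² + 4² = 1 + 16 = 17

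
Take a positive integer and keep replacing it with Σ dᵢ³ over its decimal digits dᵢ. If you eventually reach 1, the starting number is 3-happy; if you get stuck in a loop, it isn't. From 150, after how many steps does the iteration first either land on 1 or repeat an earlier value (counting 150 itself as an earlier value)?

150 → 1³ + 5³ + 0³ = 1 + 125 + 0 = 126
126 → 1³ + 2³ + 6³ = 1 + 8 + 216 = 225
225 → 2³ + 2³ + 5³ = 8 + 8 + 125 = 141
141 → 1³ + 4³ + 1³ = 1 + 64 + 1 = 66
66 → 6³ + 6³ = 216 + 216 = 432
432 → 4³ + 3³ + 2³ = 64 + 27 + 8 = 99
99 → 9³ + 9³ = 729 + 729 = 1458
1458 → 1³ + 4³ + 5³ + 8³ = 1 + 64 + 125 + 512 = 702
702 → 7³ + 0³ + 2³ = 343 + 0 + 8 = 351
351 → 3³ + 5³ + 1³ = 27 + 125 + 1 = 153
153 → 1³ + 5³ + 3³ = 1 + 125 + 27 = 153  — 153 repeats.
That took 11 steps.

11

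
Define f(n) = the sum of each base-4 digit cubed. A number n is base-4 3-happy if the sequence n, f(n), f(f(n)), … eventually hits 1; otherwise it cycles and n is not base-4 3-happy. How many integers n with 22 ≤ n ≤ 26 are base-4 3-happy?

22: 22 → 10 → 16 → 1  (reaches 1)
23: 23 → 29 → 29  (repeats 29)
24: 24 → 9 → 9  (repeats 9)
25: 25 → 10 → 16 → 1  (reaches 1)
26: 26 → 17 → 2 → 8 → 8  (repeats 8)
base-4 3-happy: 22, 25

2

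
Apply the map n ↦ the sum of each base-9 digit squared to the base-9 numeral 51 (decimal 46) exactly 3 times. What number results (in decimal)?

74

46 = (5,1)_9 → 5² + 1² = 26
26 = (2,8)_9 → 2² + 8² = 68
68 = (7,5)_9 → 7² + 5² = 74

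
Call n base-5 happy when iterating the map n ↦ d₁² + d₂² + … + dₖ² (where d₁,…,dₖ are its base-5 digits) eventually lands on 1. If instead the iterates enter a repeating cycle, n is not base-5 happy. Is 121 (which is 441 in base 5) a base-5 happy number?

121 = (4,4,1)_5 → 4² + 4² + 1² = 16 + 16 + 1 = 33
33 = (1,1,3)_5 → 1² + 1² + 3² = 1 + 1 + 9 = 11
11 = (2,1)_5 → 2² + 1² = 4 + 1 = 5
5 = (1,0)_5 → 1² + 0² = 1 + 0 = 1  — reached 1.

base-5 happy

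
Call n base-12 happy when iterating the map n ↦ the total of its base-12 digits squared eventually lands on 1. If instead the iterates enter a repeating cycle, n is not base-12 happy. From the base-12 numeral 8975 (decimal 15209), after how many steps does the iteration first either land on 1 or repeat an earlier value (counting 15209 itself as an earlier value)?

10

15209 = (8,9,7,5)_12 → 8² + 9² + 7² + 5² = 219
219 = (1,6,3)_12 → 1² + 6² + 3² = 46
46 = (3,10)_12 → 3² + 10² = 109
109 = (9,1)_12 → 9² + 1² = 82
82 = (6,10)_12 → 6² + 10² = 136
136 = (11,4)_12 → 11² + 4² = 137
137 = (11,5)_12 → 11² + 5² = 146
146 = (1,0,2)_12 → 1² + 0² + 2² = 5
5 = (5)_12 → 5² = 25
25 = (2,1)_12 → 2² + 1² = 5  — 5 repeats.
That took 10 steps.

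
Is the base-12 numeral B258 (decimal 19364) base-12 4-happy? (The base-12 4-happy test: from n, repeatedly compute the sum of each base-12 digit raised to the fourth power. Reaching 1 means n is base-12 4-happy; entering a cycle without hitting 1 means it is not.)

19364 = (11,2,5,8)_12 → 11⁴ + 2⁴ + 5⁴ + 8⁴ = 14641 + 16 + 625 + 4096 = 19378
19378 = (11,2,6,10)_12 → 11⁴ + 2⁴ + 6⁴ + 10⁴ = 14641 + 16 + 1296 + 10000 = 25953
25953 = (1,3,0,2,9)_12 → 1⁴ + 3⁴ + 0⁴ + 2⁴ + 9⁴ = 1 + 81 + 0 + 16 + 6561 = 6659
6659 = (3,10,2,11)_12 → 3⁴ + 10⁴ + 2⁴ + 11⁴ = 81 + 10000 + 16 + 14641 = 24738
24738 = (1,2,3,9,6)_12 → 1⁴ + 2⁴ + 3⁴ + 9⁴ + 6⁴ = 1 + 16 + 81 + 6561 + 1296 = 7955
7955 = (4,7,2,11)_12 → 4⁴ + 7⁴ + 2⁴ + 11⁴ = 256 + 2401 + 16 + 14641 = 17314
17314 = (10,0,2,10)_12 → 10⁴ + 0⁴ + 2⁴ + 10⁴ = 10000 + 0 + 16 + 10000 = 20016
20016 = (11,7,0,0)_12 → 11⁴ + 7⁴ + 0⁴ + 0⁴ = 14641 + 2401 + 0 + 0 = 17042
17042 = (9,10,4,2)_12 → 9⁴ + 10⁴ + 4⁴ + 2⁴ = 6561 + 10000 + 256 + 16 = 16833
16833 = (9,8,10,9)_12 → 9⁴ + 8⁴ + 10⁴ + 9⁴ = 6561 + 4096 + 10000 + 6561 = 27218
27218 = (1,3,9,0,2)_12 → 1⁴ + 3⁴ + 9⁴ + 0⁴ + 2⁴ = 1 + 81 + 6561 + 0 + 16 = 6659  — 6659 already seen; the sequence cycles without reaching 1.

not base-12 4-happy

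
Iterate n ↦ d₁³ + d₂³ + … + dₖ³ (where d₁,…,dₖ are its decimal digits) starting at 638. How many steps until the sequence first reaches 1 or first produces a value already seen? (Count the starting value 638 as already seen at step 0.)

638 → 6³ + 3³ + 8³ = 755
755 → 7³ + 5³ + 5³ = 593
593 → 5³ + 9³ + 3³ = 881
881 → 8³ + 8³ + 1³ = 1025
1025 → 1³ + 0³ + 2³ + 5³ = 134
134 → 1³ + 3³ + 4³ = 92
92 → 9³ + 2³ = 737
737 → 7³ + 3³ + 7³ = 713
713 → 7³ + 1³ + 3³ = 371
371 → 3³ + 7³ + 1³ = 371  — 371 repeats.
That took 10 steps.

10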